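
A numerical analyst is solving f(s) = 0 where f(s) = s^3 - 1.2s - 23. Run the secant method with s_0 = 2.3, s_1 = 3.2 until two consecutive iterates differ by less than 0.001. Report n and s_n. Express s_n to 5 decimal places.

f(2.3) = -13.5930000, f(3.2) = 5.9280000
s_2 = 3.2000000 − 5.9280000·(0.9000000)/(19.5210000) = 2.9266943;  |Δ| = 0.2733057
f(2.9266943) = -1.4433167
s_3 = 2.9266943 − (-1.4433167)·(-0.2733057)/(-7.3713167) = 2.9802081;  |Δ| = 0.0535137
f(2.9802081) = -0.1071144
s_4 = 2.9802081 − (-0.1071144)·(0.0535137)/(1.3362024) = 2.9844979;  |Δ| = 0.0042898
f(2.9844979) = 0.0022048
s_5 = 2.9844979 − 0.0022048·(0.0042898)/(0.1093191) = 2.9844114;  |Δ| = 0.0000865
|s_5 − s_4| = 0.0000865 < 0.001

n = 5, s_n = 2.98441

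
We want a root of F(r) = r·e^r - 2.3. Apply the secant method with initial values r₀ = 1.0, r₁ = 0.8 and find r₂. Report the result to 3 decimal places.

0.911

F(1.0) = 0.41828, F(0.8) = -0.51957
r₂ = 0.80000 − (-0.51957)·(0.80000 − 1.00000) / (-0.51957 − 0.41828) = 0.80000 − (0.10391)/(-0.93785) = 0.91080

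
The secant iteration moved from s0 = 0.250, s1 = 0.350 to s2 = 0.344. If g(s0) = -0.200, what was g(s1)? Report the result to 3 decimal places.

The secant line through (0.250, -0.200) and (0.350, g(s1)) crosses zero at s2 = 0.344.
So (0.250, -0.200), (0.350, g(s1)), (0.344, 0) are collinear:
g(s1) = -0.200 · (0.350 − 0.344) / (0.250 − 0.344) = -0.200 · (0.00600)/(-0.09400) = 0.01277

0.013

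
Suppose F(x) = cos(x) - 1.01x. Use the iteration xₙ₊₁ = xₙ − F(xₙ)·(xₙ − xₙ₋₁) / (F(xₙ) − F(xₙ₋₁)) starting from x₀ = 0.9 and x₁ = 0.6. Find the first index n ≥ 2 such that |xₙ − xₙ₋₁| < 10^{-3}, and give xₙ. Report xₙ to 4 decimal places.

F(0.9) = -0.287390, F(0.6) = 0.219336
x₂ = 0.600000 − 0.219336·(-0.300000)/(0.506726) = 0.729855;  |Δ| = 0.129855
F(0.729855) = 0.008118
x₃ = 0.729855 − 0.008118·(0.129855)/(-0.211217) = 0.734846;  |Δ| = 0.004991
F(0.734846) = -0.000260
x₄ = 0.734846 − (-0.000260)·(0.004991)/(-0.008378) = 0.734691;  |Δ| = 0.000155
|x₄ − x₃| = 0.000155 < 10^{-3}

n = 4, xₙ = 0.7347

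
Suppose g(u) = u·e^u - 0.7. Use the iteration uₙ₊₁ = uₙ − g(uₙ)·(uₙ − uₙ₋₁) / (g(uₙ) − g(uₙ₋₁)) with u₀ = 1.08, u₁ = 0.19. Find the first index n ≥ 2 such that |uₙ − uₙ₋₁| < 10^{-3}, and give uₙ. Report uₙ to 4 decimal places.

n = 6, uₙ = 0.4475

g(1.08) = 2.480254, g(0.19) = -0.470243
u₂ = 0.190000 − (-0.470243)·(-0.890000)/(-2.950496) = 0.331846;  |Δ| = 0.141846
g(0.331846) = -0.237560
u₃ = 0.331846 − (-0.237560)·(0.141846)/(0.232683) = 0.476665;  |Δ| = 0.144819
g(0.476665) = 0.067762
u₄ = 0.476665 − 0.067762·(0.144819)/(0.305322) = 0.444525;  |Δ| = 0.032141
g(0.444525) = -0.006653
u₅ = 0.444525 − (-0.006653)·(-0.032141)/(-0.074415) = 0.447398;  |Δ| = 0.002874
g(0.447398) = -0.000163
u₆ = 0.447398 − (-0.000163)·(0.002874)/(0.006490) = 0.447470;  |Δ| = 0.000072
|u₆ − u₅| = 0.000072 < 10^{-3}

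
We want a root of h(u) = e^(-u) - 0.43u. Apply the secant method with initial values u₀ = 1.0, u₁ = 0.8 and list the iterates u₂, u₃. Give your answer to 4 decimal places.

0.9258, 0.9236

h(1.0) = -0.062121, h(0.8) = 0.105329
u₂ = 0.800000 − 0.105329·(0.800000 − 1.000000) / (0.105329 − (-0.062121)) = 0.800000 − (-0.021066)/(0.167450) = 0.925804
h(0.925804) = -0.001883
u₃ = 0.925804 − (-0.001883)·(0.925804 − 0.800000) / (-0.001883 − 0.105329) = 0.925804 − (-0.000237)/(-0.107212) = 0.923594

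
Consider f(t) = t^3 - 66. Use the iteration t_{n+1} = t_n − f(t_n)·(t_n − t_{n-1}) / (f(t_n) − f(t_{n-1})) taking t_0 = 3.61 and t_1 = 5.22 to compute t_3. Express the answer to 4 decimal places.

f(3.61) = -18.954119, f(5.22) = 76.236648
t_2 = 5.220000 − 76.236648·(5.220000 − 3.610000) / (76.236648 − (-18.954119)) = 5.220000 − (122.741003)/(95.190767) = 3.930579
f(3.930579) = -5.274726
t_3 = 3.930579 − (-5.274726)·(3.930579 − 5.220000) / (-5.274726 − 76.236648) = 3.930579 − (6.801343)/(-81.511374) = 4.014019

4.0140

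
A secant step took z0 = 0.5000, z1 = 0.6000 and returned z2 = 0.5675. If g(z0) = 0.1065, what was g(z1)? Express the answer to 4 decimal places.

The secant line through (0.5000, 0.1065) and (0.6000, g(z1)) crosses zero at z2 = 0.5675.
So (0.5000, 0.1065), (0.6000, g(z1)), (0.5675, 0) are collinear:
g(z1) = 0.1065 · (0.6000 − 0.5675) / (0.5000 − 0.5675) = 0.1065 · (0.032500)/(-0.067500) = -0.051278

-0.0513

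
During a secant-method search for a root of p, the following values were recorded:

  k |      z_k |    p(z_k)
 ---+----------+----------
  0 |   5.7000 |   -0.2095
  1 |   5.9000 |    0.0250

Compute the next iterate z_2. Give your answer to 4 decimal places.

z_2 = 5.9000 − 0.0250·(5.9000 − 5.7000) / (0.0250 − (-0.2095))
   = 5.9000 − (0.005000)/(0.234500) = 5.878678

5.8787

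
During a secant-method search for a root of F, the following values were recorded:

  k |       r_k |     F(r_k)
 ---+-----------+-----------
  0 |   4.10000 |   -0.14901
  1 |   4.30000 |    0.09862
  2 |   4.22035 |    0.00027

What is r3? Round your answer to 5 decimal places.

4.22013

r3 = 4.22035 − 0.00027·(4.22035 − 4.30000) / (0.00027 − 0.09862)
   = 4.22035 − (-0.0000215)/(-0.0983500) = 4.2201313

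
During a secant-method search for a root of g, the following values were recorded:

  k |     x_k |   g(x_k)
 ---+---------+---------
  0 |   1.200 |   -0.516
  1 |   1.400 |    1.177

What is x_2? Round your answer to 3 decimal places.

1.261

x_2 = 1.400 − 1.177·(1.400 − 1.200) / (1.177 − (-0.516))
   = 1.400 − (0.23540)/(1.69300) = 1.26096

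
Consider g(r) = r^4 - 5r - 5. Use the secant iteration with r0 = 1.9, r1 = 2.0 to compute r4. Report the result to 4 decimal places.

1.9617

g(1.9) = -1.467900, g(2.0) = 1.000000
r2 = 2.000000 − 1.000000·(2.000000 − 1.900000) / (1.000000 − (-1.467900)) = 2.000000 − (0.100000)/(2.467900) = 1.959480
g(1.959480) = -0.055172
r3 = 1.959480 − (-0.055172)·(1.959480 − 2.000000) / (-0.055172 − 1.000000) = 1.959480 − (0.002236)/(-1.055172) = 1.961598
g(1.961598) = -0.001902
r4 = 1.961598 − (-0.001902)·(1.961598 − 1.959480) / (-0.001902 − (-0.055172)) = 1.961598 − (-0.000004)/(0.053270) = 1.961674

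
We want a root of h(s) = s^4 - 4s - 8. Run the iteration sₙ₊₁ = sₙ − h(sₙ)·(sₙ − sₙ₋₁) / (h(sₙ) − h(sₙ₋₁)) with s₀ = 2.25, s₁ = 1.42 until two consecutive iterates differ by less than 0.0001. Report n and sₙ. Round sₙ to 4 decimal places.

h(2.25) = 8.628906, h(1.42) = -9.614131
s₂ = 1.420000 − (-9.614131)·(-0.830000)/(-18.243037) = 1.857412;  |Δ| = 0.437412
h(1.857412) = -3.527284
s₃ = 1.857412 − (-3.527284)·(0.437412)/(6.086847) = 2.110890;  |Δ| = 0.253477
h(2.110890) = 3.411084
s₄ = 2.110890 − 3.411084·(0.253477)/(6.938368) = 1.986273;  |Δ| = 0.124616
h(1.986273) = -0.379841
s₅ = 1.986273 − (-0.379841)·(-0.124616)/(-3.790925) = 1.998760;  |Δ| = 0.012486
h(1.998760) = -0.034691
s₆ = 1.998760 − (-0.034691)·(0.012486)/(0.345149) = 2.000015;  |Δ| = 0.001255
h(2.000015) = 0.000412
s₇ = 2.000015 − 0.000412·(0.001255)/(0.035103) = 2.000000;  |Δ| = 0.000015
|s₇ − s₆| = 0.000015 < 0.0001

n = 7, sₙ = 2.0000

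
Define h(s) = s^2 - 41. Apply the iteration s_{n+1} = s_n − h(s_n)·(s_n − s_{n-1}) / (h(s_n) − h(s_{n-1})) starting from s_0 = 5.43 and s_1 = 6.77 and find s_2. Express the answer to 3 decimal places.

h(5.43) = -11.51510, h(6.77) = 4.83290
s_2 = 6.77000 − 4.83290·(6.77000 − 5.43000) / (4.83290 − (-11.51510)) = 6.77000 − (6.47609)/(16.34800) = 6.37386

6.374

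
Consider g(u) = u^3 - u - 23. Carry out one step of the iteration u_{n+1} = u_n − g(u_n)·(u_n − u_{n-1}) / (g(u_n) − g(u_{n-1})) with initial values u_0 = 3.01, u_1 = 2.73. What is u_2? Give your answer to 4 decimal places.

2.9569

g(3.01) = 1.260901, g(2.73) = -5.383583
u_2 = 2.730000 − (-5.383583)·(2.730000 − 3.010000) / (-5.383583 − 1.260901) = 2.730000 − (1.507403)/(-6.644484) = 2.956865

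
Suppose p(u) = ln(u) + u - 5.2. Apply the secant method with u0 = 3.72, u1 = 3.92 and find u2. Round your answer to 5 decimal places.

p(3.72) = -0.1662763, p(3.92) = 0.0860917
u2 = 3.9200000 − 0.0860917·(3.9200000 − 3.7200000) / (0.0860917 − (-0.1662763)) = 3.9200000 − (0.0172183)/(0.2523680) = 3.8517729

3.85177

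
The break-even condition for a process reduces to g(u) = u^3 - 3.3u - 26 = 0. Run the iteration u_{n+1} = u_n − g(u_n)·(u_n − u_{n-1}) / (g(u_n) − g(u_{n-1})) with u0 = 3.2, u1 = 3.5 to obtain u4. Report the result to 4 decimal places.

3.3321

g(3.2) = -3.792000, g(3.5) = 5.325000
u2 = 3.500000 − 5.325000·(3.500000 − 3.200000) / (5.325000 − (-3.792000)) = 3.500000 − (1.597500)/(9.117000) = 3.324778
g(3.324778) = -0.219180
u3 = 3.324778 − (-0.219180)·(3.324778 − 3.500000) / (-0.219180 − 5.325000) = 3.324778 − (0.038405)/(-5.544180) = 3.331705
g(3.331705) = -0.011840
u4 = 3.331705 − (-0.011840)·(3.331705 − 3.324778) / (-0.011840 − (-0.219180)) = 3.331705 − (-0.000082)/(0.207340) = 3.332101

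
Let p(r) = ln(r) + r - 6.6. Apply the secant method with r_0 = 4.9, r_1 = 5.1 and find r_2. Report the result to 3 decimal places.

4.992

p(4.9) = -0.11076, p(5.1) = 0.12924
r_2 = 5.10000 − 0.12924·(5.10000 − 4.90000) / (0.12924 − (-0.11076)) = 5.10000 − (0.02585)/(0.24001) = 4.99230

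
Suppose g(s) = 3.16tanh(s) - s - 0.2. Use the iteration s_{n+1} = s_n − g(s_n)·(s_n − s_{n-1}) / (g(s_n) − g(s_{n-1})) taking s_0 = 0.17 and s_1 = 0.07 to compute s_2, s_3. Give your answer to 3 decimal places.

g(0.17) = 0.16208, g(0.07) = -0.04916
s_2 = 0.07000 − (-0.04916)·(0.07000 − 0.17000) / (-0.04916 − 0.16208) = 0.07000 − (0.00492)/(-0.21124) = 0.09327
g(0.09327) = 0.00062
s_3 = 0.09327 − 0.00062·(0.09327 − 0.07000) / (0.00062 − (-0.04916)) = 0.09327 − (0.00001)/(0.04978) = 0.09298

0.093, 0.093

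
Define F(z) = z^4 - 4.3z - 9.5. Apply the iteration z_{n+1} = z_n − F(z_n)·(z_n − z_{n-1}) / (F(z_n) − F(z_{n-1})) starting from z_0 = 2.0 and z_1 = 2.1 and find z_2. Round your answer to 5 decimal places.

F(2.0) = -2.1000000, F(2.1) = 0.9181000
z_2 = 2.1000000 − 0.9181000·(2.1000000 − 2.0000000) / (0.9181000 − (-2.1000000)) = 2.1000000 − (0.0918100)/(3.0181000) = 2.0695802

2.06958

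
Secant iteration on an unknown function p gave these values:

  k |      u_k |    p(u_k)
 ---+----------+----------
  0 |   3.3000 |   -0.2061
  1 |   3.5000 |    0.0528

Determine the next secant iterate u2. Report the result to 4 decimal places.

u2 = 3.5000 − 0.0528·(3.5000 − 3.3000) / (0.0528 − (-0.2061))
   = 3.5000 − (0.010560)/(0.258900) = 3.459212

3.4592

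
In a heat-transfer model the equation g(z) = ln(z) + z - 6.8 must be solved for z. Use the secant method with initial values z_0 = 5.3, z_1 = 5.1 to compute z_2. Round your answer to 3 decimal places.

g(5.3) = 0.16771, g(5.1) = -0.07076
z_2 = 5.10000 − (-0.07076)·(5.10000 − 5.30000) / (-0.07076 − 0.16771) = 5.10000 − (0.01415)/(-0.23847) = 5.15935

5.159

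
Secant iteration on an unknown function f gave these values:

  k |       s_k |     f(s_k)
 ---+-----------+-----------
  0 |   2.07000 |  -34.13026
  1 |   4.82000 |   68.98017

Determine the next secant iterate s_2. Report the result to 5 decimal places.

2.98027

s_2 = 4.82000 − 68.98017·(4.82000 − 2.07000) / (68.98017 − (-34.13026))
   = 4.82000 − (189.6954675)/(103.1104300) = 2.9802689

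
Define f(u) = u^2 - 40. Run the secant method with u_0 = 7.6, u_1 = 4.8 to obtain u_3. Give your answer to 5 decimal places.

6.34635

f(7.6) = 17.7600000, f(4.8) = -16.9600000
u_2 = 4.8000000 − (-16.9600000)·(4.8000000 − 7.6000000) / (-16.9600000 − 17.7600000) = 4.8000000 − (47.4880000)/(-34.7200000) = 6.1677419
f(6.1677419) = -1.9589594
u_3 = 6.1677419 − (-1.9589594)·(6.1677419 − 4.8000000) / (-1.9589594 − (-16.9600000)) = 6.1677419 − (-2.6793509)/(15.0010406) = 6.3463529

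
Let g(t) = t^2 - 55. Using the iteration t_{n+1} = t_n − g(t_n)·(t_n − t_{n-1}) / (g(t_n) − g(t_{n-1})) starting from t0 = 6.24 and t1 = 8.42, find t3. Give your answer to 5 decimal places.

7.41107

g(6.24) = -16.0624000, g(8.42) = 15.8964000
t2 = 8.4200000 − 15.8964000·(8.4200000 − 6.2400000) / (15.8964000 − (-16.0624000)) = 8.4200000 − (34.6541520)/(31.9588000) = 7.3356617
g(7.3356617) = -1.1880679
t3 = 7.3356617 − (-1.1880679)·(7.3356617 − 8.4200000) / (-1.1880679 − 15.8964000) = 7.3356617 − (1.2882676)/(-17.0844679) = 7.4110674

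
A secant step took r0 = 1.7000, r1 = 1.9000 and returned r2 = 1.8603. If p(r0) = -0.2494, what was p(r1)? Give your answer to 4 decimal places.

0.0618

The secant line through (1.7000, -0.2494) and (1.9000, p(r1)) crosses zero at r2 = 1.8603.
So (1.7000, -0.2494), (1.9000, p(r1)), (1.8603, 0) are collinear:
p(r1) = -0.2494 · (1.9000 − 1.8603) / (1.7000 − 1.8603) = -0.2494 · (0.039700)/(-0.160300) = 0.061767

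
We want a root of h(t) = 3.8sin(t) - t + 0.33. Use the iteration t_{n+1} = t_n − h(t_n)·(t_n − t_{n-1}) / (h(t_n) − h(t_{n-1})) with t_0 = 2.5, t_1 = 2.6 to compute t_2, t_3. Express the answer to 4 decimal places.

2.5251, 2.5256

h(2.5) = 0.104194, h(2.6) = -0.311095
t_2 = 2.600000 − (-0.311095)·(2.600000 − 2.500000) / (-0.311095 − 0.104194) = 2.600000 − (-0.031109)/(-0.415289) = 2.525090
h(2.525090) = 0.002016
t_3 = 2.525090 − 0.002016·(2.525090 − 2.600000) / (0.002016 − (-0.311095)) = 2.525090 − (-0.000151)/(0.313110) = 2.525572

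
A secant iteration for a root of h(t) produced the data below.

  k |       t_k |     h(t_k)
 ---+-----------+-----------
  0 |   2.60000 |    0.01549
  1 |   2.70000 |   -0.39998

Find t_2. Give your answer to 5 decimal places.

2.60373

t_2 = 2.70000 − (-0.39998)·(2.70000 − 2.60000) / (-0.39998 − 0.01549)
   = 2.70000 − (-0.0399980)/(-0.4154700) = 2.6037283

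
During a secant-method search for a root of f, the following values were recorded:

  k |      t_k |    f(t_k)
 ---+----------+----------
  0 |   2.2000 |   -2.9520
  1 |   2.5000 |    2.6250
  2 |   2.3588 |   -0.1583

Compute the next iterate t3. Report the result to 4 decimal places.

2.3668

t3 = 2.3588 − (-0.1583)·(2.3588 − 2.5000) / (-0.1583 − 2.6250)
   = 2.3588 − (0.022352)/(-2.783300) = 2.366831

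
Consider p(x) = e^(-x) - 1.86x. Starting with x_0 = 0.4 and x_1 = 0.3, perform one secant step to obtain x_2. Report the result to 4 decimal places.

p(0.4) = -0.073680, p(0.3) = 0.182818
x_2 = 0.300000 − 0.182818·(0.300000 − 0.400000) / (0.182818 − (-0.073680)) = 0.300000 − (-0.018282)/(0.256498) = 0.371275

0.3713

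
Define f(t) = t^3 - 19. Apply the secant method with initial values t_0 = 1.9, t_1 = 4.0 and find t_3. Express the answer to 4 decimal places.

2.5432

f(1.9) = -12.141000, f(4.0) = 45.000000
t_2 = 4.000000 − 45.000000·(4.000000 − 1.900000) / (45.000000 − (-12.141000)) = 4.000000 − (94.500000)/(57.141000) = 2.346196
f(2.346196) = -6.085042
t_3 = 2.346196 − (-6.085042)·(2.346196 − 4.000000) / (-6.085042 − 45.000000) = 2.346196 − (10.063465)/(-51.085042) = 2.543191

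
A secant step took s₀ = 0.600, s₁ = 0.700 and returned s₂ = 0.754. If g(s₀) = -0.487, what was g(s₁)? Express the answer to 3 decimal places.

The secant line through (0.600, -0.487) and (0.700, g(s₁)) crosses zero at s₂ = 0.754.
So (0.600, -0.487), (0.700, g(s₁)), (0.754, 0) are collinear:
g(s₁) = -0.487 · (0.700 − 0.754) / (0.600 − 0.754) = -0.487 · (-0.05400)/(-0.15400) = -0.17077

-0.171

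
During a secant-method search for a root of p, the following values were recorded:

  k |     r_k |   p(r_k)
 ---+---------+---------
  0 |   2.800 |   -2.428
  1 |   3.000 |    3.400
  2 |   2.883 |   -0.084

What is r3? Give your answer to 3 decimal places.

r3 = 2.883 − (-0.084)·(2.883 − 3.000) / (-0.084 − 3.400)
   = 2.883 − (0.00983)/(-3.48400) = 2.88582

2.886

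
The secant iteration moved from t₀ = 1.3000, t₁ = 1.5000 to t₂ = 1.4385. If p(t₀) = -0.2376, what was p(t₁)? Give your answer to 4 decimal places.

The secant line through (1.3000, -0.2376) and (1.5000, p(t₁)) crosses zero at t₂ = 1.4385.
So (1.3000, -0.2376), (1.5000, p(t₁)), (1.4385, 0) are collinear:
p(t₁) = -0.2376 · (1.5000 − 1.4385) / (1.3000 − 1.4385) = -0.2376 · (0.061500)/(-0.138500) = 0.105505

0.1055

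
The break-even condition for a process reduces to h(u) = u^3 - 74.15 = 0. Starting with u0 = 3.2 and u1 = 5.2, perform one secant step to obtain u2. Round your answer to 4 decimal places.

h(3.2) = -41.382000, h(5.2) = 66.458000
u2 = 5.200000 − 66.458000·(5.200000 − 3.200000) / (66.458000 − (-41.382000)) = 5.200000 − (132.916000)/(107.840000) = 3.967470

3.9675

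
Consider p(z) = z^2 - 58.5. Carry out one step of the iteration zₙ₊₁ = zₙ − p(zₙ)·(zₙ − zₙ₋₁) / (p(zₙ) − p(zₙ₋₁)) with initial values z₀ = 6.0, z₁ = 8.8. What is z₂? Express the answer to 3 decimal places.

p(6.0) = -22.50000, p(8.8) = 18.94000
z₂ = 8.80000 − 18.94000·(8.80000 − 6.00000) / (18.94000 − (-22.50000)) = 8.80000 − (53.03200)/(41.44000) = 7.52027

7.520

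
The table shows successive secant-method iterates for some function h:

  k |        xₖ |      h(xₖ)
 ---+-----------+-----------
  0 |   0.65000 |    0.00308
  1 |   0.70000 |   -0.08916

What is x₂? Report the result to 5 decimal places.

0.65167

x₂ = 0.70000 − (-0.08916)·(0.70000 − 0.65000) / (-0.08916 − 0.00308)
   = 0.70000 − (-0.0044580)/(-0.0922400) = 0.6516696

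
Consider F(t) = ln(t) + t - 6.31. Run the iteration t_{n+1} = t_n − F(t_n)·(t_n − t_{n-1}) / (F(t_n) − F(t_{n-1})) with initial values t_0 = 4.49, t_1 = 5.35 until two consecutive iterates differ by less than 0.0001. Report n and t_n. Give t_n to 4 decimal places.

n = 4, t_n = 4.7515

F(4.49) = -0.318147, F(5.35) = 0.717097
t_2 = 5.350000 − 0.717097·(0.860000)/(1.035244) = 4.754292;  |Δ| = 0.595708
F(4.754292) = 0.003340
t_3 = 4.754292 − 0.003340·(-0.595708)/(-0.713757) = 4.751505;  |Δ| = 0.002787
F(4.751505) = -0.000034
t_4 = 4.751505 − (-0.000034)·(-0.002787)/(-0.003374) = 4.751533;  |Δ| = 0.000028
|t_4 − t_3| = 0.000028 < 0.0001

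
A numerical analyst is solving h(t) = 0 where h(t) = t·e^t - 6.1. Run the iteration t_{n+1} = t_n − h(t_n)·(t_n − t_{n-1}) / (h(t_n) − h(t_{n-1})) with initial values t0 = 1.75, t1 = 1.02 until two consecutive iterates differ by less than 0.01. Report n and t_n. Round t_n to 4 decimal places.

h(1.75) = 3.970555, h(1.02) = -3.271341
t2 = 1.020000 − (-3.271341)·(-0.730000)/(-7.241896) = 1.349759;  |Δ| = 0.329759
h(1.349759) = -0.894661
t3 = 1.349759 − (-0.894661)·(0.329759)/(2.376680) = 1.473891;  |Δ| = 0.124132
h(1.473891) = 0.335290
t4 = 1.473891 − 0.335290·(0.124132)/(1.229951) = 1.440052;  |Δ| = 0.033839
h(1.440052) = -0.021662
t5 = 1.440052 − (-0.021662)·(-0.033839)/(-0.356952) = 1.442106;  |Δ| = 0.002054
|t5 − t4| = 0.002054 < 0.01

n = 5, t_n = 1.4421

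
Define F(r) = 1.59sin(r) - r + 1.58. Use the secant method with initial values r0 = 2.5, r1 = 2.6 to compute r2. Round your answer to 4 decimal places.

F(2.5) = 0.031571, F(2.6) = -0.200353
r2 = 2.600000 − (-0.200353)·(2.600000 − 2.500000) / (-0.200353 − 0.031571) = 2.600000 − (-0.020035)/(-0.231924) = 2.513613

2.5136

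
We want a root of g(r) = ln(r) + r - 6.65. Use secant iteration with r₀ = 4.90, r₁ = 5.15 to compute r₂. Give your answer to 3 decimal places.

g(4.90) = -0.16076, g(5.15) = 0.13900
r₂ = 5.15000 − 0.13900·(5.15000 − 4.90000) / (0.13900 − (-0.16076)) = 5.15000 − (0.03475)/(0.29976) = 5.03408

5.034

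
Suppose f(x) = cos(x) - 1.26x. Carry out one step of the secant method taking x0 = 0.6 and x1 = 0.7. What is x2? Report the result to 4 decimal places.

0.6372

f(0.6) = 0.069336, f(0.7) = -0.117158
x2 = 0.700000 − (-0.117158)·(0.700000 − 0.600000) / (-0.117158 − 0.069336) = 0.700000 − (-0.011716)/(-0.186493) = 0.637179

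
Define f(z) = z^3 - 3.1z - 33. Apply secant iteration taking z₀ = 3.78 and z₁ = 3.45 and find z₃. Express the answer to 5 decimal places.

f(3.78) = 9.2921520, f(3.45) = -2.6313750
z₂ = 3.4500000 − (-2.6313750)·(3.4500000 − 3.7800000) / (-2.6313750 − 9.2921520) = 3.4500000 − (0.8683537)/(-11.9235270) = 3.5228269
f(3.5228269) = -0.2013910
z₃ = 3.5228269 − (-0.2013910)·(3.5228269 − 3.4500000) / (-0.2013910 − (-2.6313750)) = 3.5228269 − (-0.0146667)/(2.4299840) = 3.5288626

3.52886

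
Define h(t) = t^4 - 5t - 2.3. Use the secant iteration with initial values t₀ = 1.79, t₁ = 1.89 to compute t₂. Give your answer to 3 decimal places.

1.839

h(1.79) = -0.98374, h(1.89) = 1.00990
t₂ = 1.89000 − 1.00990·(1.89000 − 1.79000) / (1.00990 − (-0.98374)) = 1.89000 − (0.10099)/(1.99364) = 1.83934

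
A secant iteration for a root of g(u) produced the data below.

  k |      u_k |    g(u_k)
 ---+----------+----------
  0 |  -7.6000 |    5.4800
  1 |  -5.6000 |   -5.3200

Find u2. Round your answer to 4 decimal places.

-6.5852

u2 = -5.6000 − (-5.3200)·(-5.6000 − (-7.6000)) / (-5.3200 − 5.4800)
   = -5.6000 − (-10.640000)/(-10.800000) = -6.585185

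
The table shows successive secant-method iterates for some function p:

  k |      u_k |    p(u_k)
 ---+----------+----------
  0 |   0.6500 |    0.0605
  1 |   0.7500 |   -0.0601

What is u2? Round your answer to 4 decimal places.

0.7002

u2 = 0.7500 − (-0.0601)·(0.7500 − 0.6500) / (-0.0601 − 0.0605)
   = 0.7500 − (-0.006010)/(-0.120600) = 0.700166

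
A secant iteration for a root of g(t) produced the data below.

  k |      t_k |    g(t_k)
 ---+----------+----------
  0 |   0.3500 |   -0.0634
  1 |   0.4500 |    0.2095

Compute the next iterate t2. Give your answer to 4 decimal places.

t2 = 0.4500 − 0.2095·(0.4500 − 0.3500) / (0.2095 − (-0.0634))
   = 0.4500 − (0.020950)/(0.272900) = 0.373232

0.3732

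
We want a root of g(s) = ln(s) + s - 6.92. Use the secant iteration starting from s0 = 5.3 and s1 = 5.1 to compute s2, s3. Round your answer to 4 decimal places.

g(5.3) = 0.047707, g(5.1) = -0.190759
s2 = 5.100000 − (-0.190759)·(5.100000 − 5.300000) / (-0.190759 − 0.047707) = 5.100000 − (0.038152)/(-0.238466) = 5.259989
g(5.259989) = 0.000117
s3 = 5.259989 − 0.000117·(5.259989 − 5.100000) / (0.000117 − (-0.190759)) = 5.259989 − (0.000019)/(0.190877) = 5.259890

5.2600, 5.2599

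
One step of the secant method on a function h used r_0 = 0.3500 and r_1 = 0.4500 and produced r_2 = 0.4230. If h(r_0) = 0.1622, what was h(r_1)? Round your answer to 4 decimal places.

The secant line through (0.3500, 0.1622) and (0.4500, h(r_1)) crosses zero at r_2 = 0.4230.
So (0.3500, 0.1622), (0.4500, h(r_1)), (0.4230, 0) are collinear:
h(r_1) = 0.1622 · (0.4500 − 0.4230) / (0.3500 − 0.4230) = 0.1622 · (0.027000)/(-0.073000) = -0.059992

-0.0600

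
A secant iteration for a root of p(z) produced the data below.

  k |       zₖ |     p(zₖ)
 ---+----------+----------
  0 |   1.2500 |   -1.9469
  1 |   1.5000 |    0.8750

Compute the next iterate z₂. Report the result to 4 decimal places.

1.4225

z₂ = 1.5000 − 0.8750·(1.5000 − 1.2500) / (0.8750 − (-1.9469))
   = 1.5000 − (0.218750)/(2.821900) = 1.422481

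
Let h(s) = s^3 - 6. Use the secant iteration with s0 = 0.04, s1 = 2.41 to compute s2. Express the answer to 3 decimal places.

h(0.04) = -5.99994, h(2.41) = 7.99752
s2 = 2.41000 − 7.99752·(2.41000 − 0.04000) / (7.99752 − (-5.99994)) = 2.41000 − (18.95412)/(13.99746) = 1.05589

1.056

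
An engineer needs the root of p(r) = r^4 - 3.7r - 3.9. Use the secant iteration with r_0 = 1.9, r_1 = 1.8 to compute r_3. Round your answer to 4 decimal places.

p(1.9) = 2.102100, p(1.8) = -0.062400
r_2 = 1.800000 − (-0.062400)·(1.800000 − 1.900000) / (-0.062400 − 2.102100) = 1.800000 − (0.006240)/(-2.164500) = 1.802883
p(1.802883) = -0.005653
r_3 = 1.802883 − (-0.005653)·(1.802883 − 1.800000) / (-0.005653 − (-0.062400)) = 1.802883 − (-0.000016)/(0.056747) = 1.803170

1.8032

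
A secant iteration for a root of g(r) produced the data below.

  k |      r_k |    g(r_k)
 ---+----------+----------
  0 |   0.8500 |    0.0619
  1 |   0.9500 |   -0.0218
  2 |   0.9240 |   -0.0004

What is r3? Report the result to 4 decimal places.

r3 = 0.9240 − (-0.0004)·(0.9240 − 0.9500) / (-0.0004 − (-0.0218))
   = 0.9240 − (0.000010)/(0.021400) = 0.923514

0.9235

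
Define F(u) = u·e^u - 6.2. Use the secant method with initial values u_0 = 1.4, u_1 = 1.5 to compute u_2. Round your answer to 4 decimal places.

F(1.4) = -0.522720, F(1.5) = 0.522534
u_2 = 1.500000 − 0.522534·(1.500000 − 1.400000) / (0.522534 − (-0.522720)) = 1.500000 − (0.052253)/(1.045254) = 1.450009

1.4500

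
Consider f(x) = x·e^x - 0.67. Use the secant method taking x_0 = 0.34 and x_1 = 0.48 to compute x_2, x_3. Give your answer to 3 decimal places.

f(0.34) = -0.19232, f(0.48) = 0.10572
x_2 = 0.48000 − 0.10572·(0.48000 − 0.34000) / (0.10572 − (-0.19232)) = 0.48000 − (0.01480)/(0.29803) = 0.43034
f(0.43034) = -0.00823
x_3 = 0.43034 − (-0.00823)·(0.43034 − 0.48000) / (-0.00823 − 0.10572) = 0.43034 − (0.00041)/(-0.11395) = 0.43393

0.430, 0.434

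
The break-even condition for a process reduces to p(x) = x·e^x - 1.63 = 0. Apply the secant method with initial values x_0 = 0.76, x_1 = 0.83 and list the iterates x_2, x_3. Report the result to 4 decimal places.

p(0.76) = -0.004910, p(0.83) = 0.273455
x_2 = 0.830000 − 0.273455·(0.830000 − 0.760000) / (0.273455 − (-0.004910)) = 0.830000 − (0.019142)/(0.278365) = 0.761235
p(0.761235) = -0.000259
x_3 = 0.761235 − (-0.000259)·(0.761235 − 0.830000) / (-0.000259 − 0.273455) = 0.761235 − (0.000018)/(-0.273713) = 0.761300

0.7612, 0.7613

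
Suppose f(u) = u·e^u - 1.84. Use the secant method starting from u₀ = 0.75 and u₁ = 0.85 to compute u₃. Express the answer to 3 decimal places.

f(0.75) = -0.25225, f(0.85) = 0.14870
u₂ = 0.85000 − 0.14870·(0.85000 − 0.75000) / (0.14870 − (-0.25225)) = 0.85000 − (0.01487)/(0.40095) = 0.81291
f(0.81291) = -0.00732
u₃ = 0.81291 − (-0.00732)·(0.81291 − 0.85000) / (-0.00732 − 0.14870) = 0.81291 − (0.00027)/(-0.15601) = 0.81465

0.815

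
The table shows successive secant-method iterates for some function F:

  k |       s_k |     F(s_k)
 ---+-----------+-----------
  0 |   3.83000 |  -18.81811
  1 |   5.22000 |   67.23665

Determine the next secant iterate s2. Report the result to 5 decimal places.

4.13396

s2 = 5.22000 − 67.23665·(5.22000 − 3.83000) / (67.23665 − (-18.81811))
   = 5.22000 − (93.4589435)/(86.0547600) = 4.1339596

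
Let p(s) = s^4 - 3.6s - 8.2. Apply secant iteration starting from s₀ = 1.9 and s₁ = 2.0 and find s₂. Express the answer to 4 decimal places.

1.9770

p(1.9) = -2.007900, p(2.0) = 0.600000
s₂ = 2.000000 − 0.600000·(2.000000 − 1.900000) / (0.600000 − (-2.007900)) = 2.000000 − (0.060000)/(2.607900) = 1.976993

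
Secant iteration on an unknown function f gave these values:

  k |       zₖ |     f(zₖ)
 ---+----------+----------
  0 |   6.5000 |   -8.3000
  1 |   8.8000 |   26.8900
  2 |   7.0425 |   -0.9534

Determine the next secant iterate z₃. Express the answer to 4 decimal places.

z₃ = 7.0425 − (-0.9534)·(7.0425 − 8.8000) / (-0.9534 − 26.8900)
   = 7.0425 − (1.675601)/(-27.843400) = 7.102679

7.1027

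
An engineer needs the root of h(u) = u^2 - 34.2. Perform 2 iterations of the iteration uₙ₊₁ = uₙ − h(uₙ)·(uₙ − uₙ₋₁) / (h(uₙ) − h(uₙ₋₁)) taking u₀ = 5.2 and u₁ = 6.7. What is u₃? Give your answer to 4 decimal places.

h(5.2) = -7.160000, h(6.7) = 10.690000
u₂ = 6.700000 − 10.690000·(6.700000 − 5.200000) / (10.690000 − (-7.160000)) = 6.700000 − (16.035000)/(17.850000) = 5.801681
h(5.801681) = -0.540501
u₃ = 5.801681 − (-0.540501)·(5.801681 − 6.700000) / (-0.540501 − 10.690000) = 5.801681 − (0.485543)/(-11.230501) = 5.844915

5.8449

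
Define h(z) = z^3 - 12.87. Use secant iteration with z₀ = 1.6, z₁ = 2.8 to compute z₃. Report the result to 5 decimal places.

h(1.6) = -8.7740000, h(2.8) = 9.0820000
z₂ = 2.8000000 − 9.0820000·(2.8000000 − 1.6000000) / (9.0820000 − (-8.7740000)) = 2.8000000 − (10.8984000)/(17.8560000) = 2.1896505
h(2.1896505) = -2.3715684
z₃ = 2.1896505 − (-2.3715684)·(2.1896505 − 2.8000000) / (-2.3715684 − 9.0820000) = 2.1896505 − (1.4474855)/(-11.4535684) = 2.3160291

2.31603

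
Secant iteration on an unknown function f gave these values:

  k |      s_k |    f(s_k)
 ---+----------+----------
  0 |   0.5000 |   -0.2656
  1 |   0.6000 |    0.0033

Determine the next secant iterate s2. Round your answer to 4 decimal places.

s2 = 0.6000 − 0.0033·(0.6000 − 0.5000) / (0.0033 − (-0.2656))
   = 0.6000 − (0.000330)/(0.268900) = 0.598773

0.5988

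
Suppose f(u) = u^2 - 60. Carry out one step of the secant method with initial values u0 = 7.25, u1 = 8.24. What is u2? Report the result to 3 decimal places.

f(7.25) = -7.43750, f(8.24) = 7.89760
u2 = 8.24000 − 7.89760·(8.24000 − 7.25000) / (7.89760 − (-7.43750)) = 8.24000 − (7.81862)/(15.33510) = 7.73015

7.730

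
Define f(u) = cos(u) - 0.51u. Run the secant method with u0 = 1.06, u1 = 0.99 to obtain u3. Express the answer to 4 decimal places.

f(1.06) = -0.051728, f(0.99) = 0.043790
u2 = 0.990000 − 0.043790·(0.990000 − 1.060000) / (0.043790 − (-0.051728)) = 0.990000 − (-0.003065)/(0.095518) = 1.022091
f(1.022091) = 0.000316
u3 = 1.022091 − 0.000316·(1.022091 − 0.990000) / (0.000316 − 0.043790) = 1.022091 − (0.000010)/(-0.043474) = 1.022325

1.0223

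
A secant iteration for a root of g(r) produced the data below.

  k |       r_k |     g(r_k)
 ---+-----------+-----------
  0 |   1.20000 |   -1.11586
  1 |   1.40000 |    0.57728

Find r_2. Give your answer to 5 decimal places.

r_2 = 1.40000 − 0.57728·(1.40000 − 1.20000) / (0.57728 − (-1.11586))
   = 1.40000 − (0.1154560)/(1.6931400) = 1.3318095

1.33181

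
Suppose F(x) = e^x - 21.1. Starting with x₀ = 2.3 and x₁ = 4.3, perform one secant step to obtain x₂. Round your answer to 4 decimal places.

2.6492

F(2.3) = -11.125818, F(4.3) = 52.599794
x₂ = 4.300000 − 52.599794·(4.300000 − 2.300000) / (52.599794 − (-11.125818)) = 4.300000 − (105.199587)/(63.725611) = 2.649179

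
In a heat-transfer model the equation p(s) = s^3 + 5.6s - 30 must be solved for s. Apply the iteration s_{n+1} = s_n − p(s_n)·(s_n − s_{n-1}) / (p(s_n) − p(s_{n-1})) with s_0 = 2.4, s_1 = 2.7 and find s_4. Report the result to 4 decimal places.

p(2.4) = -2.736000, p(2.7) = 4.803000
s_2 = 2.700000 − 4.803000·(2.700000 − 2.400000) / (4.803000 − (-2.736000)) = 2.700000 − (1.440900)/(7.539000) = 2.508874
p(2.508874) = -0.158330
s_3 = 2.508874 − (-0.158330)·(2.508874 − 2.700000) / (-0.158330 − 4.803000) = 2.508874 − (0.030261)/(-4.961330) = 2.514973
p(2.514973) = -0.008717
s_4 = 2.514973 − (-0.008717)·(2.514973 − 2.508874) / (-0.008717 − (-0.158330)) = 2.514973 − (-0.000053)/(0.149614) = 2.515329

2.5153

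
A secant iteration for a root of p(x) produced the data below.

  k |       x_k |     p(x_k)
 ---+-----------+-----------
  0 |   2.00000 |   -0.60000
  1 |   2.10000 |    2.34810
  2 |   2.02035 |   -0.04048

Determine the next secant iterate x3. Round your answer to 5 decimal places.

x3 = 2.02035 − (-0.04048)·(2.02035 − 2.10000) / (-0.04048 − 2.34810)
   = 2.02035 − (0.0032242)/(-2.3885800) = 2.0216999

2.02170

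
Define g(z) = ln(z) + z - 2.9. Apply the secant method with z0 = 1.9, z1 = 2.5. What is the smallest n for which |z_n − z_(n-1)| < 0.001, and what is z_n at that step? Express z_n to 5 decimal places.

g(1.9) = -0.3581461, g(2.5) = 0.5162907
z2 = 2.5000000 − 0.5162907·(0.6000000)/(0.8744368) = 2.1457441;  |Δ| = 0.3542559
g(2.1457441) = 0.0092304
z3 = 2.1457441 − 0.0092304·(-0.3542559)/(-0.5070603) = 2.1392952;  |Δ| = 0.0064488
g(2.1392952) = -0.0002283
z4 = 2.1392952 − (-0.0002283)·(-0.0064488)/(-0.0094587) = 2.1394509;  |Δ| = 0.0001557
|z4 − z3| = 0.0001557 < 0.001

n = 4, z_n = 2.13945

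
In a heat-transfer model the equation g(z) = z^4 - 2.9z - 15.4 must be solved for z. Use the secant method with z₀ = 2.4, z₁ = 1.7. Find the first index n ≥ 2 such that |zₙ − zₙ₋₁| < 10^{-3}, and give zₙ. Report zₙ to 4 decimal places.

n = 6, zₙ = 2.1572

g(2.4) = 10.817600, g(1.7) = -11.977900
z₂ = 1.700000 − (-11.977900)·(-0.700000)/(-22.795500) = 2.067815;  |Δ| = 0.367815
g(2.067815) = -3.113690
z₃ = 2.067815 − (-3.113690)·(0.367815)/(8.864210) = 2.197016;  |Δ| = 0.129201
g(2.197016) = 1.527412
z₄ = 2.197016 − 1.527412·(0.129201)/(4.641101) = 2.154495;  |Δ| = 0.042521
g(2.154495) = -0.101269
z₅ = 2.154495 − (-0.101269)·(-0.042521)/(-1.628680) = 2.157139;  |Δ| = 0.002644
g(2.157139) = -0.002978
z₆ = 2.157139 − (-0.002978)·(0.002644)/(0.098291) = 2.157219;  |Δ| = 0.000080
|z₆ − z₅| = 0.000080 < 10^{-3}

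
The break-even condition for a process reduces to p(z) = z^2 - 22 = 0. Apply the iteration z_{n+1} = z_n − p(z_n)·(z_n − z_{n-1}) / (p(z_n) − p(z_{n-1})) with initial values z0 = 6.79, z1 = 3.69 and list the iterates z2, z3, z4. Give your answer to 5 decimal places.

4.48999, 4.71493, 4.68988

p(6.79) = 24.1041000, p(3.69) = -8.3839000
z2 = 3.6900000 − (-8.3839000)·(3.6900000 − 6.7900000) / (-8.3839000 − 24.1041000) = 3.6900000 − (25.9900900)/(-32.4880000) = 4.4899905
p(4.4899905) = -1.8399857
z3 = 4.4899905 − (-1.8399857)·(4.4899905 − 3.6900000) / (-1.8399857 − (-8.3839000)) = 4.4899905 − (-1.4719710)/(6.5439143) = 4.7149278
p(4.7149278) = 0.2305446
z4 = 4.7149278 − 0.2305446·(4.7149278 − 4.4899905) / (0.2305446 − (-1.8399857)) = 4.7149278 − (0.0518581)/(2.0705303) = 4.6898820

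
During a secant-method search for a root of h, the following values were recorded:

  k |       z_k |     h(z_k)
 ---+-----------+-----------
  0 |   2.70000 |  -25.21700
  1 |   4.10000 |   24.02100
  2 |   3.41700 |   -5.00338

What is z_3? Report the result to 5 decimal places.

3.53474

z_3 = 3.41700 − (-5.00338)·(3.41700 − 4.10000) / (-5.00338 − 24.02100)
   = 3.41700 − (3.4173085)/(-29.0243800) = 3.5347392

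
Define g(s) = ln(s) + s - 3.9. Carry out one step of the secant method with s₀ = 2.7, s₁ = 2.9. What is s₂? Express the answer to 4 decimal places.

2.8523

g(2.7) = -0.206748, g(2.9) = 0.064711
s₂ = 2.900000 − 0.064711·(2.900000 − 2.700000) / (0.064711 − (-0.206748)) = 2.900000 − (0.012942)/(0.271459) = 2.852324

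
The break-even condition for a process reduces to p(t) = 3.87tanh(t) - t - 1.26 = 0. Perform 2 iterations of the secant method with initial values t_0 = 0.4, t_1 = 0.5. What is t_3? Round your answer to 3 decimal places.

0.486

p(0.4) = -0.18960, p(0.5) = 0.02839
t_2 = 0.50000 − 0.02839·(0.50000 − 0.40000) / (0.02839 − (-0.18960)) = 0.50000 − (0.00284)/(0.21799) = 0.48697
p(0.48697) = 0.00154
t_3 = 0.48697 − 0.00154·(0.48697 − 0.50000) / (0.00154 − 0.02839) = 0.48697 − (-0.00002)/(-0.02686) = 0.48623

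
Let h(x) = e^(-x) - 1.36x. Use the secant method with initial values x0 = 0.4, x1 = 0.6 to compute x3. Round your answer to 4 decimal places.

h(0.4) = 0.126320, h(0.6) = -0.267188
x2 = 0.600000 − (-0.267188)·(0.600000 − 0.400000) / (-0.267188 − 0.126320) = 0.600000 − (-0.053438)/(-0.393508) = 0.464202
h(0.464202) = -0.002678
x3 = 0.464202 − (-0.002678)·(0.464202 − 0.600000) / (-0.002678 − (-0.267188)) = 0.464202 − (0.000364)/(0.264510) = 0.462827

0.4628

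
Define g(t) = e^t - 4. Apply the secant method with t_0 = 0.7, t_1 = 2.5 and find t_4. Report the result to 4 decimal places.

g(0.7) = -1.986247, g(2.5) = 8.182494
t_2 = 2.500000 − 8.182494·(2.500000 − 0.700000) / (8.182494 − (-1.986247)) = 2.500000 − (14.728489)/(10.168741) = 1.051592
g(1.051592) = -1.137797
t_3 = 1.051592 − (-1.137797)·(1.051592 − 2.500000) / (-1.137797 − 8.182494) = 1.051592 − (1.647994)/(-9.320291) = 1.228410
g(1.228410) = -0.584207
t_4 = 1.228410 − (-0.584207)·(1.228410 − 1.051592) / (-0.584207 − (-1.137797)) = 1.228410 − (-0.103298)/(0.553589) = 1.415007

1.4150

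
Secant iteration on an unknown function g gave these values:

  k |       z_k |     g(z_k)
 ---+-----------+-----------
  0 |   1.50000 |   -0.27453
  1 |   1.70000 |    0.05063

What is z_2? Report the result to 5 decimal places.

1.66886

z_2 = 1.70000 − 0.05063·(1.70000 − 1.50000) / (0.05063 − (-0.27453))
   = 1.70000 − (0.0101260)/(0.3251600) = 1.6688584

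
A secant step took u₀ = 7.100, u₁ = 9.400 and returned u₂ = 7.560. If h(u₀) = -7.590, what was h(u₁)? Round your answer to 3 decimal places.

The secant line through (7.100, -7.590) and (9.400, h(u₁)) crosses zero at u₂ = 7.560.
So (7.100, -7.590), (9.400, h(u₁)), (7.560, 0) are collinear:
h(u₁) = -7.590 · (9.400 − 7.560) / (7.100 − 7.560) = -7.590 · (1.84000)/(-0.46000) = 30.36000

30.360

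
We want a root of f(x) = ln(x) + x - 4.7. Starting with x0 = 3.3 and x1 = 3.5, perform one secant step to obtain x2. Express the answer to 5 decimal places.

3.45923

f(3.3) = -0.2060775, f(3.5) = 0.0527630
x2 = 3.5000000 − 0.0527630·(3.5000000 − 3.3000000) / (0.0527630 − (-0.2060775)) = 3.5000000 − (0.0105526)/(0.2588405) = 3.4592313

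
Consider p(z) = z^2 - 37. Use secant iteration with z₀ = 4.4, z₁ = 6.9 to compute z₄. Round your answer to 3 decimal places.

6.083

p(4.4) = -17.64000, p(6.9) = 10.61000
z₂ = 6.90000 − 10.61000·(6.90000 − 4.40000) / (10.61000 − (-17.64000)) = 6.90000 − (26.52500)/(28.25000) = 5.96106
p(5.96106) = -1.46574
z₃ = 5.96106 − (-1.46574)·(5.96106 − 6.90000) / (-1.46574 − 10.61000) = 5.96106 − (1.37624)/(-12.07574) = 6.07503
p(6.07503) = -0.09402
z₄ = 6.07503 − (-0.09402)·(6.07503 − 5.96106) / (-0.09402 − (-1.46574)) = 6.07503 − (-0.01072)/(1.37172) = 6.08284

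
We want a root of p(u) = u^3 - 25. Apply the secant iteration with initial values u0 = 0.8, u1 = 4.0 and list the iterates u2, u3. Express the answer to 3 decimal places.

2.034, 2.621

p(0.8) = -24.48800, p(4.0) = 39.00000
u2 = 4.00000 − 39.00000·(4.00000 − 0.80000) / (39.00000 − (-24.48800)) = 4.00000 − (124.80000)/(63.48800) = 2.03427
p(2.03427) = -16.58162
u3 = 2.03427 − (-16.58162)·(2.03427 − 4.00000) / (-16.58162 − 39.00000) = 2.03427 − (32.59492)/(-55.58162) = 2.62071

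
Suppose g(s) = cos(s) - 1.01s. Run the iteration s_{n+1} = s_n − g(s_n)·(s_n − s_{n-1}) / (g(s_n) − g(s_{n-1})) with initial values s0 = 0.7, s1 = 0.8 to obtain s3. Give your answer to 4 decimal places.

0.7347

g(0.7) = 0.057842, g(0.8) = -0.111293
s2 = 0.800000 − (-0.111293)·(0.800000 − 0.700000) / (-0.111293 − 0.057842) = 0.800000 − (-0.011129)/(-0.169135) = 0.734199
g(0.734199) = 0.000827
s3 = 0.734199 − 0.000827·(0.734199 − 0.800000) / (0.000827 − (-0.111293)) = 0.734199 − (-0.000054)/(0.112120) = 0.734684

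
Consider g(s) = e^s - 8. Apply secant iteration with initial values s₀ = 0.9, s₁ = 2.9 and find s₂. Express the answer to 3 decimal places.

1.605

g(0.9) = -5.54040, g(2.9) = 10.17415
s₂ = 2.90000 − 10.17415·(2.90000 − 0.90000) / (10.17415 − (-5.54040)) = 2.90000 − (20.34829)/(15.71454) = 1.60513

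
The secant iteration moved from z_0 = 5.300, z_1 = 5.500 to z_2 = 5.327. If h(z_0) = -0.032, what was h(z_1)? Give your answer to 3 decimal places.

The secant line through (5.300, -0.032) and (5.500, h(z_1)) crosses zero at z_2 = 5.327.
So (5.300, -0.032), (5.500, h(z_1)), (5.327, 0) are collinear:
h(z_1) = -0.032 · (5.500 − 5.327) / (5.300 − 5.327) = -0.032 · (0.17300)/(-0.02700) = 0.20504

0.205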